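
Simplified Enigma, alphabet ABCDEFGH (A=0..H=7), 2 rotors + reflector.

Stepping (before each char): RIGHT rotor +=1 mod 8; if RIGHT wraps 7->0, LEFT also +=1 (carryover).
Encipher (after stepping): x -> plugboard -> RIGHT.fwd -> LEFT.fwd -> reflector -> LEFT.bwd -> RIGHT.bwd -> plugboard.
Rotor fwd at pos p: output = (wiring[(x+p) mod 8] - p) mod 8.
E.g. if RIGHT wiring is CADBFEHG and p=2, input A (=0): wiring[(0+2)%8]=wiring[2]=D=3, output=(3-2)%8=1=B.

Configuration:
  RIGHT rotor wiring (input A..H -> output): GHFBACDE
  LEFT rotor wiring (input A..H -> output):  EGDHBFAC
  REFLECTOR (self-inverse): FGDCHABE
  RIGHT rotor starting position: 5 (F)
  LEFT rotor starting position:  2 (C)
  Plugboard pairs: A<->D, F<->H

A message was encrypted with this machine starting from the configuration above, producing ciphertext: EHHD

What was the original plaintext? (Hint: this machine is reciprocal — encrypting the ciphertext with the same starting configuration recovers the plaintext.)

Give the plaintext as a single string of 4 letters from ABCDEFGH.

Answer: GDDH

Derivation:
Char 1 ('E'): step: R->6, L=2; E->plug->E->R->H->L->E->refl->H->L'->C->R'->G->plug->G
Char 2 ('H'): step: R->7, L=2; H->plug->F->R->B->L->F->refl->A->L'->F->R'->A->plug->D
Char 3 ('H'): step: R->0, L->3 (L advanced); H->plug->F->R->C->L->C->refl->D->L'->G->R'->A->plug->D
Char 4 ('D'): step: R->1, L=3; D->plug->A->R->G->L->D->refl->C->L'->C->R'->F->plug->H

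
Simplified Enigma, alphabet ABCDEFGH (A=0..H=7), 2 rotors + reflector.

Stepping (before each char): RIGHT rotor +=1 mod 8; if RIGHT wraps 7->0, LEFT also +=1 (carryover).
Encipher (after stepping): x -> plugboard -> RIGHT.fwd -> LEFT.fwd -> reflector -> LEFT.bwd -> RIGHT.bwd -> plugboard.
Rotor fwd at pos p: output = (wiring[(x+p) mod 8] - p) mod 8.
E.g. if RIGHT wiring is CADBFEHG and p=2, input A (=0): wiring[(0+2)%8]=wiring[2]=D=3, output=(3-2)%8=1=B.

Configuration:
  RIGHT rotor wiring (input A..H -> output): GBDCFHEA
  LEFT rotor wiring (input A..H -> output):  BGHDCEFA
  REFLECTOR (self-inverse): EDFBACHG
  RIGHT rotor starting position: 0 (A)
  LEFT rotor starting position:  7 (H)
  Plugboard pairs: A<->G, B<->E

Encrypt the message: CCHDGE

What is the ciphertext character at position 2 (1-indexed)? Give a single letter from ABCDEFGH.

Char 1 ('C'): step: R->1, L=7; C->plug->C->R->B->L->C->refl->F->L'->G->R'->E->plug->B
Char 2 ('C'): step: R->2, L=7; C->plug->C->R->D->L->A->refl->E->L'->E->R'->G->plug->A

A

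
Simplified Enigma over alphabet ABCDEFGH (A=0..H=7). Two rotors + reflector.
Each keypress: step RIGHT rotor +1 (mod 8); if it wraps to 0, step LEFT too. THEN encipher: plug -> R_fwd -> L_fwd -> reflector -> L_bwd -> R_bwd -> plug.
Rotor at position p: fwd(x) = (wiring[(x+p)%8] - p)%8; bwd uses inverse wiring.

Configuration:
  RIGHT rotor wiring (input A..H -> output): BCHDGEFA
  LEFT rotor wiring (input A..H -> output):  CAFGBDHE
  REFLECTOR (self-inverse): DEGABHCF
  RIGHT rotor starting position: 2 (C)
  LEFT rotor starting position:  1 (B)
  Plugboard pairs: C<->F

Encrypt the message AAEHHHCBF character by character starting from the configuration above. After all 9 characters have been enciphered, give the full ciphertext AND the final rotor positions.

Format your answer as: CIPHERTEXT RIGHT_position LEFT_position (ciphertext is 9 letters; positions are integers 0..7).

Answer: DBDFFEFEB 3 2

Derivation:
Char 1 ('A'): step: R->3, L=1; A->plug->A->R->A->L->H->refl->F->L'->C->R'->D->plug->D
Char 2 ('A'): step: R->4, L=1; A->plug->A->R->C->L->F->refl->H->L'->A->R'->B->plug->B
Char 3 ('E'): step: R->5, L=1; E->plug->E->R->F->L->G->refl->C->L'->E->R'->D->plug->D
Char 4 ('H'): step: R->6, L=1; H->plug->H->R->G->L->D->refl->A->L'->D->R'->C->plug->F
Char 5 ('H'): step: R->7, L=1; H->plug->H->R->G->L->D->refl->A->L'->D->R'->C->plug->F
Char 6 ('H'): step: R->0, L->2 (L advanced); H->plug->H->R->A->L->D->refl->A->L'->G->R'->E->plug->E
Char 7 ('C'): step: R->1, L=2; C->plug->F->R->E->L->F->refl->H->L'->C->R'->C->plug->F
Char 8 ('B'): step: R->2, L=2; B->plug->B->R->B->L->E->refl->B->L'->D->R'->E->plug->E
Char 9 ('F'): step: R->3, L=2; F->plug->C->R->B->L->E->refl->B->L'->D->R'->B->plug->B
Final: ciphertext=DBDFFEFEB, RIGHT=3, LEFT=2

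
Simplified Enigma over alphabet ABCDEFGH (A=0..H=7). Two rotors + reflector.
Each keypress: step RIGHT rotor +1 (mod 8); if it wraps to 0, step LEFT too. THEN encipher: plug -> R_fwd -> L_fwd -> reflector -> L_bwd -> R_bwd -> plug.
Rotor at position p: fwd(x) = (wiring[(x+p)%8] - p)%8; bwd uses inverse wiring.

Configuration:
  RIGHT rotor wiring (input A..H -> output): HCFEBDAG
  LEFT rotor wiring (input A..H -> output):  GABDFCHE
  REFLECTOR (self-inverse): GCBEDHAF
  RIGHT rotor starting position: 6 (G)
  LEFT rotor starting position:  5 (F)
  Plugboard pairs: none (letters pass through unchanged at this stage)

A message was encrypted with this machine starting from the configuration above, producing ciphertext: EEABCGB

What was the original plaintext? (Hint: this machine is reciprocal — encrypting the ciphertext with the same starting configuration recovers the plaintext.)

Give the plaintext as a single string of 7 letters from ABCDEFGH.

Char 1 ('E'): step: R->7, L=5; E->plug->E->R->F->L->E->refl->D->L'->E->R'->G->plug->G
Char 2 ('E'): step: R->0, L->6 (L advanced); E->plug->E->R->B->L->G->refl->A->L'->C->R'->B->plug->B
Char 3 ('A'): step: R->1, L=6; A->plug->A->R->B->L->G->refl->A->L'->C->R'->E->plug->E
Char 4 ('B'): step: R->2, L=6; B->plug->B->R->C->L->A->refl->G->L'->B->R'->D->plug->D
Char 5 ('C'): step: R->3, L=6; C->plug->C->R->A->L->B->refl->C->L'->D->R'->E->plug->E
Char 6 ('G'): step: R->4, L=6; G->plug->G->R->B->L->G->refl->A->L'->C->R'->D->plug->D
Char 7 ('B'): step: R->5, L=6; B->plug->B->R->D->L->C->refl->B->L'->A->R'->F->plug->F

Answer: GBEDEDF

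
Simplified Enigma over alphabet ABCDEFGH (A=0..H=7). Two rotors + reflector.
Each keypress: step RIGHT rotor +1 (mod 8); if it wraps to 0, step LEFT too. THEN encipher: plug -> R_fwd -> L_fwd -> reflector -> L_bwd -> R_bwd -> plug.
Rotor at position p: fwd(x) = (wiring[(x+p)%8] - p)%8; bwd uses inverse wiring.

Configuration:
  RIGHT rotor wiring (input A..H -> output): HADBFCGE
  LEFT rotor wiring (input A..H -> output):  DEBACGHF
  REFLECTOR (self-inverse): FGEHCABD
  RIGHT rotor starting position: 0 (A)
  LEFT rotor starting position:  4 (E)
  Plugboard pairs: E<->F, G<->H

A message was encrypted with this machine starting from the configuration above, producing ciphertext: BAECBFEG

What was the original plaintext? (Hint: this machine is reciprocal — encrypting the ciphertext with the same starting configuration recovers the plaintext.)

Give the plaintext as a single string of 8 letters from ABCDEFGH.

Char 1 ('B'): step: R->1, L=4; B->plug->B->R->C->L->D->refl->H->L'->E->R'->D->plug->D
Char 2 ('A'): step: R->2, L=4; A->plug->A->R->B->L->C->refl->E->L'->H->R'->B->plug->B
Char 3 ('E'): step: R->3, L=4; E->plug->F->R->E->L->H->refl->D->L'->C->R'->B->plug->B
Char 4 ('C'): step: R->4, L=4; C->plug->C->R->C->L->D->refl->H->L'->E->R'->F->plug->E
Char 5 ('B'): step: R->5, L=4; B->plug->B->R->B->L->C->refl->E->L'->H->R'->C->plug->C
Char 6 ('F'): step: R->6, L=4; F->plug->E->R->F->L->A->refl->F->L'->G->R'->B->plug->B
Char 7 ('E'): step: R->7, L=4; E->plug->F->R->G->L->F->refl->A->L'->F->R'->A->plug->A
Char 8 ('G'): step: R->0, L->5 (L advanced); G->plug->H->R->E->L->H->refl->D->L'->G->R'->G->plug->H

Answer: DBBECBAH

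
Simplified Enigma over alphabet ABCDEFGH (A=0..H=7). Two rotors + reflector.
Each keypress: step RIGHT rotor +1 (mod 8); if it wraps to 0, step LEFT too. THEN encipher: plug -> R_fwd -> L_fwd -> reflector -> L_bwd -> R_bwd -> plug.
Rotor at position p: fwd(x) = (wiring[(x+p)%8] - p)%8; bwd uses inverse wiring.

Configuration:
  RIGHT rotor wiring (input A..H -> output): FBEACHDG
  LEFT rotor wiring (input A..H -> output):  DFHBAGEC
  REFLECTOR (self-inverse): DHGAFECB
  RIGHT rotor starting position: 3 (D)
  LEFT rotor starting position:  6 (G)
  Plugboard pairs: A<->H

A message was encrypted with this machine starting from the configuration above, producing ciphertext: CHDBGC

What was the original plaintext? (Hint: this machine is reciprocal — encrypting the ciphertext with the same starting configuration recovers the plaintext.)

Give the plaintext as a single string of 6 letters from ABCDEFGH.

Char 1 ('C'): step: R->4, L=6; C->plug->C->R->H->L->A->refl->D->L'->F->R'->F->plug->F
Char 2 ('H'): step: R->5, L=6; H->plug->A->R->C->L->F->refl->E->L'->B->R'->C->plug->C
Char 3 ('D'): step: R->6, L=6; D->plug->D->R->D->L->H->refl->B->L'->E->R'->G->plug->G
Char 4 ('B'): step: R->7, L=6; B->plug->B->R->G->L->C->refl->G->L'->A->R'->G->plug->G
Char 5 ('G'): step: R->0, L->7 (L advanced); G->plug->G->R->D->L->A->refl->D->L'->A->R'->D->plug->D
Char 6 ('C'): step: R->1, L=7; C->plug->C->R->H->L->F->refl->E->L'->B->R'->D->plug->D

Answer: FCGGDD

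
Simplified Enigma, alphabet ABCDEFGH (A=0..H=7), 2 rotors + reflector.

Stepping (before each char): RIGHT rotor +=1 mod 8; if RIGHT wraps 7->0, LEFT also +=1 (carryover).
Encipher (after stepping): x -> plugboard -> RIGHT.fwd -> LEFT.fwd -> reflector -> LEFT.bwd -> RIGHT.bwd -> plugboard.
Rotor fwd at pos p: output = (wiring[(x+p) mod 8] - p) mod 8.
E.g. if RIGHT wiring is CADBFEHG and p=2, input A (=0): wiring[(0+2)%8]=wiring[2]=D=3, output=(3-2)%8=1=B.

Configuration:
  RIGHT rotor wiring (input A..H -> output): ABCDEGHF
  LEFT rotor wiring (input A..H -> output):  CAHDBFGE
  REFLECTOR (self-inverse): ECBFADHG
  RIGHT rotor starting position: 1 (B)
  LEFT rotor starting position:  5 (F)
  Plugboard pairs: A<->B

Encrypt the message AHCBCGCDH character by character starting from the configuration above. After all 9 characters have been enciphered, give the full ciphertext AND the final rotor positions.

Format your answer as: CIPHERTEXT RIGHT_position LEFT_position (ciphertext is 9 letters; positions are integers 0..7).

Char 1 ('A'): step: R->2, L=5; A->plug->B->R->B->L->B->refl->C->L'->F->R'->E->plug->E
Char 2 ('H'): step: R->3, L=5; H->plug->H->R->H->L->E->refl->A->L'->A->R'->A->plug->B
Char 3 ('C'): step: R->4, L=5; C->plug->C->R->D->L->F->refl->D->L'->E->R'->E->plug->E
Char 4 ('B'): step: R->5, L=5; B->plug->A->R->B->L->B->refl->C->L'->F->R'->F->plug->F
Char 5 ('C'): step: R->6, L=5; C->plug->C->R->C->L->H->refl->G->L'->G->R'->G->plug->G
Char 6 ('G'): step: R->7, L=5; G->plug->G->R->H->L->E->refl->A->L'->A->R'->H->plug->H
Char 7 ('C'): step: R->0, L->6 (L advanced); C->plug->C->R->C->L->E->refl->A->L'->A->R'->A->plug->B
Char 8 ('D'): step: R->1, L=6; D->plug->D->R->D->L->C->refl->B->L'->E->R'->G->plug->G
Char 9 ('H'): step: R->2, L=6; H->plug->H->R->H->L->H->refl->G->L'->B->R'->B->plug->A
Final: ciphertext=EBEFGHBGA, RIGHT=2, LEFT=6

Answer: EBEFGHBGA 2 6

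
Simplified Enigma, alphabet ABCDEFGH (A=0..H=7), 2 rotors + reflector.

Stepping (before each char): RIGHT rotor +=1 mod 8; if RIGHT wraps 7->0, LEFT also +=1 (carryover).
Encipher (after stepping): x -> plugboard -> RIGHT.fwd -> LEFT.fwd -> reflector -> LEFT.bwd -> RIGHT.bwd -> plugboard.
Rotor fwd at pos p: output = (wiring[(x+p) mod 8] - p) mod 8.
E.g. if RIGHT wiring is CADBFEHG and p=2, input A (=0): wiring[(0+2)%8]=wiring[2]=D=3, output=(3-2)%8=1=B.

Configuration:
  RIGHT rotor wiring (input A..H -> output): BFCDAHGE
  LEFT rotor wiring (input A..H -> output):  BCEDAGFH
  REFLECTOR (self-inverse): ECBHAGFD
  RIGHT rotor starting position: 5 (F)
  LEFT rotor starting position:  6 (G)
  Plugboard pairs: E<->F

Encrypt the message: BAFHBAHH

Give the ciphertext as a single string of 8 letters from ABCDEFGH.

Char 1 ('B'): step: R->6, L=6; B->plug->B->R->G->L->C->refl->B->L'->B->R'->H->plug->H
Char 2 ('A'): step: R->7, L=6; A->plug->A->R->F->L->F->refl->G->L'->E->R'->E->plug->F
Char 3 ('F'): step: R->0, L->7 (L advanced); F->plug->E->R->A->L->A->refl->E->L'->E->R'->H->plug->H
Char 4 ('H'): step: R->1, L=7; H->plug->H->R->A->L->A->refl->E->L'->E->R'->A->plug->A
Char 5 ('B'): step: R->2, L=7; B->plug->B->R->B->L->C->refl->B->L'->F->R'->D->plug->D
Char 6 ('A'): step: R->3, L=7; A->plug->A->R->A->L->A->refl->E->L'->E->R'->C->plug->C
Char 7 ('H'): step: R->4, L=7; H->plug->H->R->H->L->G->refl->F->L'->D->R'->B->plug->B
Char 8 ('H'): step: R->5, L=7; H->plug->H->R->D->L->F->refl->G->L'->H->R'->C->plug->C

Answer: HFHADCBC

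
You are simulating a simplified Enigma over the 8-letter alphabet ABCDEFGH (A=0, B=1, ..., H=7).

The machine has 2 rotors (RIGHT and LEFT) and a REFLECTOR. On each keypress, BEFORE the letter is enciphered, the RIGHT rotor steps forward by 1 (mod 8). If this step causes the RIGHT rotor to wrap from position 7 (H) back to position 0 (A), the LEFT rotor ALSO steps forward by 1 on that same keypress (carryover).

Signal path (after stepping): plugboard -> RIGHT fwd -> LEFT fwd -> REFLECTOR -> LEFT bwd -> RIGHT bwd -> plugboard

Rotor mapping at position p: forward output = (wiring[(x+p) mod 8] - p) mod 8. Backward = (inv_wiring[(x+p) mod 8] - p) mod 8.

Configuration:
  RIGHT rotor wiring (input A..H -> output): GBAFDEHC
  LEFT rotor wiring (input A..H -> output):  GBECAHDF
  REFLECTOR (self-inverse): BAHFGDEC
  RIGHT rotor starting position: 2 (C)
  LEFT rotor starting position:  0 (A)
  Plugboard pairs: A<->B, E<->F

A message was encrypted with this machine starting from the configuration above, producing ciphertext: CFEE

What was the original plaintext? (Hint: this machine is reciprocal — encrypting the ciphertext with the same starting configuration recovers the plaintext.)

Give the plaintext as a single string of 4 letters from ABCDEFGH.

Answer: DACH

Derivation:
Char 1 ('C'): step: R->3, L=0; C->plug->C->R->B->L->B->refl->A->L'->E->R'->D->plug->D
Char 2 ('F'): step: R->4, L=0; F->plug->E->R->C->L->E->refl->G->L'->A->R'->B->plug->A
Char 3 ('E'): step: R->5, L=0; E->plug->F->R->D->L->C->refl->H->L'->F->R'->C->plug->C
Char 4 ('E'): step: R->6, L=0; E->plug->F->R->H->L->F->refl->D->L'->G->R'->H->plug->H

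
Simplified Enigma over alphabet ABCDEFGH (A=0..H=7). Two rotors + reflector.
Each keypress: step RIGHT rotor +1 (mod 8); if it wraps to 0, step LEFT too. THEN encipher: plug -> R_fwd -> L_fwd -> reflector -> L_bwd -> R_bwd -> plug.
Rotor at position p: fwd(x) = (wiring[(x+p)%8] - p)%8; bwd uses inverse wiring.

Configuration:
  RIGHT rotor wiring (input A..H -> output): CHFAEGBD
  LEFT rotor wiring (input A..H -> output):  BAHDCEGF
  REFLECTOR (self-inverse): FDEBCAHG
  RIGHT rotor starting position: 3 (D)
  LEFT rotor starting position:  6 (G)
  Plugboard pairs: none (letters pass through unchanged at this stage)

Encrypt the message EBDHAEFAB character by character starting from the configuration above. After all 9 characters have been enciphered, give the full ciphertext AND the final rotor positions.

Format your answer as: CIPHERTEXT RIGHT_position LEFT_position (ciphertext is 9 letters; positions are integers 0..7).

Answer: FEEACGDHC 4 7

Derivation:
Char 1 ('E'): step: R->4, L=6; E->plug->E->R->G->L->E->refl->C->L'->D->R'->F->plug->F
Char 2 ('B'): step: R->5, L=6; B->plug->B->R->E->L->B->refl->D->L'->C->R'->E->plug->E
Char 3 ('D'): step: R->6, L=6; D->plug->D->R->B->L->H->refl->G->L'->H->R'->E->plug->E
Char 4 ('H'): step: R->7, L=6; H->plug->H->R->C->L->D->refl->B->L'->E->R'->A->plug->A
Char 5 ('A'): step: R->0, L->7 (L advanced); A->plug->A->R->C->L->B->refl->D->L'->F->R'->C->plug->C
Char 6 ('E'): step: R->1, L=7; E->plug->E->R->F->L->D->refl->B->L'->C->R'->G->plug->G
Char 7 ('F'): step: R->2, L=7; F->plug->F->R->B->L->C->refl->E->L'->E->R'->D->plug->D
Char 8 ('A'): step: R->3, L=7; A->plug->A->R->F->L->D->refl->B->L'->C->R'->H->plug->H
Char 9 ('B'): step: R->4, L=7; B->plug->B->R->C->L->B->refl->D->L'->F->R'->C->plug->C
Final: ciphertext=FEEACGDHC, RIGHT=4, LEFT=7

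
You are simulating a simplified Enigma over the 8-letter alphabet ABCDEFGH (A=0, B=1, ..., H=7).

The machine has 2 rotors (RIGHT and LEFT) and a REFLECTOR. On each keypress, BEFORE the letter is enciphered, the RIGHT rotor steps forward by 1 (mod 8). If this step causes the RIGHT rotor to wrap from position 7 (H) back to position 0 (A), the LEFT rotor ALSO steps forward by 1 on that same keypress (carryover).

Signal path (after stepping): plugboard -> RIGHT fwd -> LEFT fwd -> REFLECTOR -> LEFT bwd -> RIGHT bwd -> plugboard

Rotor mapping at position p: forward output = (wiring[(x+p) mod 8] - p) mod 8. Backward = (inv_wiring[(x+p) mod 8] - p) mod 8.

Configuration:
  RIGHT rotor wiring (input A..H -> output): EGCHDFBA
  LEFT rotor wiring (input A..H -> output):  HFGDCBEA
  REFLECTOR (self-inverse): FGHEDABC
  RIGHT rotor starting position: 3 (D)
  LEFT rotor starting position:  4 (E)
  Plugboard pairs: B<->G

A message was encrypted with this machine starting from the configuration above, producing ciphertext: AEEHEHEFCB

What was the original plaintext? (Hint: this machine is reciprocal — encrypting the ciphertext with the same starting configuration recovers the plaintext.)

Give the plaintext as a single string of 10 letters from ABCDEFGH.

Char 1 ('A'): step: R->4, L=4; A->plug->A->R->H->L->H->refl->C->L'->G->R'->G->plug->B
Char 2 ('E'): step: R->5, L=4; E->plug->E->R->B->L->F->refl->A->L'->C->R'->G->plug->B
Char 3 ('E'): step: R->6, L=4; E->plug->E->R->E->L->D->refl->E->L'->D->R'->A->plug->A
Char 4 ('H'): step: R->7, L=4; H->plug->H->R->C->L->A->refl->F->L'->B->R'->A->plug->A
Char 5 ('E'): step: R->0, L->5 (L advanced); E->plug->E->R->D->L->C->refl->H->L'->B->R'->G->plug->B
Char 6 ('H'): step: R->1, L=5; H->plug->H->R->D->L->C->refl->H->L'->B->R'->B->plug->G
Char 7 ('E'): step: R->2, L=5; E->plug->E->R->H->L->F->refl->A->L'->E->R'->H->plug->H
Char 8 ('F'): step: R->3, L=5; F->plug->F->R->B->L->H->refl->C->L'->D->R'->G->plug->B
Char 9 ('C'): step: R->4, L=5; C->plug->C->R->F->L->B->refl->G->L'->G->R'->G->plug->B
Char 10 ('B'): step: R->5, L=5; B->plug->G->R->C->L->D->refl->E->L'->A->R'->A->plug->A

Answer: BBAABGHBBA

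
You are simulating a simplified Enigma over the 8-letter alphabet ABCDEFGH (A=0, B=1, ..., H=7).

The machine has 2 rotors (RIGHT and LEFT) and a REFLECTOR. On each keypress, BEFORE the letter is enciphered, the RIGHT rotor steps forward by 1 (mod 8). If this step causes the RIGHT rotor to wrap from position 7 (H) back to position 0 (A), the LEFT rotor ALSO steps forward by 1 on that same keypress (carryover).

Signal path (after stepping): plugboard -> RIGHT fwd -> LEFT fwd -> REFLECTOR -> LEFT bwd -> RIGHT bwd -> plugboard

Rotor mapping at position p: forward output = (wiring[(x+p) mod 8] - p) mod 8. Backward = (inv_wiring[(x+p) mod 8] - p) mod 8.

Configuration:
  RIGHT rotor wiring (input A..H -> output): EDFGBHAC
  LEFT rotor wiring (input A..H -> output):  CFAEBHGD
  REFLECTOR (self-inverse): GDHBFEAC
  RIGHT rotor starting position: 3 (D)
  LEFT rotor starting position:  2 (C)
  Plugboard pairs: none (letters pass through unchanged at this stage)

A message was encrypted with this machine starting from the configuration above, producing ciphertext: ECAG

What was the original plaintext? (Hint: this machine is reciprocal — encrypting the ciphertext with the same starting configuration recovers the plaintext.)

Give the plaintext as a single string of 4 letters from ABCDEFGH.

Char 1 ('E'): step: R->4, L=2; E->plug->E->R->A->L->G->refl->A->L'->G->R'->D->plug->D
Char 2 ('C'): step: R->5, L=2; C->plug->C->R->F->L->B->refl->D->L'->H->R'->D->plug->D
Char 3 ('A'): step: R->6, L=2; A->plug->A->R->C->L->H->refl->C->L'->B->R'->H->plug->H
Char 4 ('G'): step: R->7, L=2; G->plug->G->R->A->L->G->refl->A->L'->G->R'->D->plug->D

Answer: DDHD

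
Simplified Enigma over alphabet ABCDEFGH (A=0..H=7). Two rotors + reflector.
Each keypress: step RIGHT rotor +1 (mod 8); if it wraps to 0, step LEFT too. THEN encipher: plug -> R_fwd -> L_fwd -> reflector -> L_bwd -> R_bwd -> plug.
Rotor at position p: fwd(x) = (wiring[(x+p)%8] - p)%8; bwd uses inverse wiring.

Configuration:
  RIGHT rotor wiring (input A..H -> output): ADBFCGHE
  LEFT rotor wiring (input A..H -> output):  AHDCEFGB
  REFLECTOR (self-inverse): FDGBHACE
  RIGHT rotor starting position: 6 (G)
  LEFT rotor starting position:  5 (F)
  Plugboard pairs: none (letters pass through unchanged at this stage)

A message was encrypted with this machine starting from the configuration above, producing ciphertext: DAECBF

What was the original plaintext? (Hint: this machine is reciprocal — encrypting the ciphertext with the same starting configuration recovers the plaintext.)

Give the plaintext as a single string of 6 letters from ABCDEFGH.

Answer: GHHDFG

Derivation:
Char 1 ('D'): step: R->7, L=5; D->plug->D->R->C->L->E->refl->H->L'->H->R'->G->plug->G
Char 2 ('A'): step: R->0, L->6 (L advanced); A->plug->A->R->A->L->A->refl->F->L'->E->R'->H->plug->H
Char 3 ('E'): step: R->1, L=6; E->plug->E->R->F->L->E->refl->H->L'->H->R'->H->plug->H
Char 4 ('C'): step: R->2, L=6; C->plug->C->R->A->L->A->refl->F->L'->E->R'->D->plug->D
Char 5 ('B'): step: R->3, L=6; B->plug->B->R->H->L->H->refl->E->L'->F->R'->F->plug->F
Char 6 ('F'): step: R->4, L=6; F->plug->F->R->H->L->H->refl->E->L'->F->R'->G->plug->G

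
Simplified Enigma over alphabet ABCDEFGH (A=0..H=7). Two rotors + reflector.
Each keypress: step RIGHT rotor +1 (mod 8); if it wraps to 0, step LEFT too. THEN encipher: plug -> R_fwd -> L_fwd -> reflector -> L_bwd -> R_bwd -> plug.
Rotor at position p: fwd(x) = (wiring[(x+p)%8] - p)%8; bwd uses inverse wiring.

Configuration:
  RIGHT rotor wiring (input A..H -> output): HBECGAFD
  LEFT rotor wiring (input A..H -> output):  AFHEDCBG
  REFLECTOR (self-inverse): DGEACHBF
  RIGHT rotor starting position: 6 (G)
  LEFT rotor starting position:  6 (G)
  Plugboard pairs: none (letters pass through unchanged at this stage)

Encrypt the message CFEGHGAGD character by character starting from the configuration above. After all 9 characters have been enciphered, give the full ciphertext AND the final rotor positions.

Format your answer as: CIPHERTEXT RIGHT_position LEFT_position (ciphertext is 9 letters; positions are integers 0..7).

Char 1 ('C'): step: R->7, L=6; C->plug->C->R->C->L->C->refl->E->L'->H->R'->F->plug->F
Char 2 ('F'): step: R->0, L->7 (L advanced); F->plug->F->R->A->L->H->refl->F->L'->E->R'->C->plug->C
Char 3 ('E'): step: R->1, L=7; E->plug->E->R->H->L->C->refl->E->L'->F->R'->D->plug->D
Char 4 ('G'): step: R->2, L=7; G->plug->G->R->F->L->E->refl->C->L'->H->R'->H->plug->H
Char 5 ('H'): step: R->3, L=7; H->plug->H->R->B->L->B->refl->G->L'->C->R'->D->plug->D
Char 6 ('G'): step: R->4, L=7; G->plug->G->R->A->L->H->refl->F->L'->E->R'->B->plug->B
Char 7 ('A'): step: R->5, L=7; A->plug->A->R->D->L->A->refl->D->L'->G->R'->C->plug->C
Char 8 ('G'): step: R->6, L=7; G->plug->G->R->A->L->H->refl->F->L'->E->R'->F->plug->F
Char 9 ('D'): step: R->7, L=7; D->plug->D->R->F->L->E->refl->C->L'->H->R'->F->plug->F
Final: ciphertext=FCDHDBCFF, RIGHT=7, LEFT=7

Answer: FCDHDBCFF 7 7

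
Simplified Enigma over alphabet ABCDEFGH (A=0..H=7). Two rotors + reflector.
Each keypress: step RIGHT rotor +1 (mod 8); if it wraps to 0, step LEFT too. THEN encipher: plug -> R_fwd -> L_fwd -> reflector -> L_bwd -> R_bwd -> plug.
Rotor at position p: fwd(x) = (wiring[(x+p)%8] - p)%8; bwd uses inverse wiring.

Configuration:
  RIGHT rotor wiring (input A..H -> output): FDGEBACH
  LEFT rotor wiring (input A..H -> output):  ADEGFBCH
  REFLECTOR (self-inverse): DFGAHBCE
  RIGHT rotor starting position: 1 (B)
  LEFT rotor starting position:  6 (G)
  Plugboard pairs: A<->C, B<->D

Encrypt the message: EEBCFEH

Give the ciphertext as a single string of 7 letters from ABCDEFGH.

Char 1 ('E'): step: R->2, L=6; E->plug->E->R->A->L->E->refl->H->L'->G->R'->D->plug->B
Char 2 ('E'): step: R->3, L=6; E->plug->E->R->E->L->G->refl->C->L'->C->R'->F->plug->F
Char 3 ('B'): step: R->4, L=6; B->plug->D->R->D->L->F->refl->B->L'->B->R'->E->plug->E
Char 4 ('C'): step: R->5, L=6; C->plug->A->R->D->L->F->refl->B->L'->B->R'->F->plug->F
Char 5 ('F'): step: R->6, L=6; F->plug->F->R->G->L->H->refl->E->L'->A->R'->E->plug->E
Char 6 ('E'): step: R->7, L=6; E->plug->E->R->F->L->A->refl->D->L'->H->R'->D->plug->B
Char 7 ('H'): step: R->0, L->7 (L advanced); H->plug->H->R->H->L->D->refl->A->L'->A->R'->F->plug->F

Answer: BFEFEBF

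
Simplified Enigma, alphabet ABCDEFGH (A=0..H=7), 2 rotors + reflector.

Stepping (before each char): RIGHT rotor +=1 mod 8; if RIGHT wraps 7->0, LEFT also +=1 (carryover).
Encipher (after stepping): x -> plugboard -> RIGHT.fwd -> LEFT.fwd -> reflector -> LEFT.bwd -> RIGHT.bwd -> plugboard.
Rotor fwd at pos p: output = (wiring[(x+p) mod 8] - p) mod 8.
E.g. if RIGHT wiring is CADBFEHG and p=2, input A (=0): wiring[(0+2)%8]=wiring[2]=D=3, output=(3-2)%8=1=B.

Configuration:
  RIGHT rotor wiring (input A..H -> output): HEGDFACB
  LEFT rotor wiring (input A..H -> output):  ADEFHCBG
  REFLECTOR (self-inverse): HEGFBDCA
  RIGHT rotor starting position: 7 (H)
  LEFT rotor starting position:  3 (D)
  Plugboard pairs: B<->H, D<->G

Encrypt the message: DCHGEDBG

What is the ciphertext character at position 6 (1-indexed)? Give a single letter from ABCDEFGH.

Char 1 ('D'): step: R->0, L->4 (L advanced); D->plug->G->R->C->L->F->refl->D->L'->A->R'->F->plug->F
Char 2 ('C'): step: R->1, L=4; C->plug->C->R->C->L->F->refl->D->L'->A->R'->G->plug->D
Char 3 ('H'): step: R->2, L=4; H->plug->B->R->B->L->G->refl->C->L'->D->R'->C->plug->C
Char 4 ('G'): step: R->3, L=4; G->plug->D->R->H->L->B->refl->E->L'->E->R'->F->plug->F
Char 5 ('E'): step: R->4, L=4; E->plug->E->R->D->L->C->refl->G->L'->B->R'->A->plug->A
Char 6 ('D'): step: R->5, L=4; D->plug->G->R->G->L->A->refl->H->L'->F->R'->B->plug->H

H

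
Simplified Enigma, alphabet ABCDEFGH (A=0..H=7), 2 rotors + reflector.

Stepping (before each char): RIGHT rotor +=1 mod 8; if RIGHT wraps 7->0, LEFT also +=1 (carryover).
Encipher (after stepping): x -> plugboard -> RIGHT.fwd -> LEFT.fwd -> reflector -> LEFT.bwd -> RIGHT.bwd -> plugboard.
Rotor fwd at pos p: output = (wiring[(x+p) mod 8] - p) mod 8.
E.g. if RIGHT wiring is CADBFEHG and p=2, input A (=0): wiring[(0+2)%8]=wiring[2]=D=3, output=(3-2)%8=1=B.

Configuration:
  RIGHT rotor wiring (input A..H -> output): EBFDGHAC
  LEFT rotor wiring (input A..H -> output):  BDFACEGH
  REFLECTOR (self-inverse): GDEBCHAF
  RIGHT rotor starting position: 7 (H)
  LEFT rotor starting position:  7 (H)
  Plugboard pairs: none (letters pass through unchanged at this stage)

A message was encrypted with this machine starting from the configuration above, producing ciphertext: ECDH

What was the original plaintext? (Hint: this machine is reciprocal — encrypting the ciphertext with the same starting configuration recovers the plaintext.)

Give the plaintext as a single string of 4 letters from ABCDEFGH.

Char 1 ('E'): step: R->0, L->0 (L advanced); E->plug->E->R->G->L->G->refl->A->L'->D->R'->D->plug->D
Char 2 ('C'): step: R->1, L=0; C->plug->C->R->C->L->F->refl->H->L'->H->R'->F->plug->F
Char 3 ('D'): step: R->2, L=0; D->plug->D->R->F->L->E->refl->C->L'->E->R'->C->plug->C
Char 4 ('H'): step: R->3, L=0; H->plug->H->R->C->L->F->refl->H->L'->H->R'->E->plug->E

Answer: DFCE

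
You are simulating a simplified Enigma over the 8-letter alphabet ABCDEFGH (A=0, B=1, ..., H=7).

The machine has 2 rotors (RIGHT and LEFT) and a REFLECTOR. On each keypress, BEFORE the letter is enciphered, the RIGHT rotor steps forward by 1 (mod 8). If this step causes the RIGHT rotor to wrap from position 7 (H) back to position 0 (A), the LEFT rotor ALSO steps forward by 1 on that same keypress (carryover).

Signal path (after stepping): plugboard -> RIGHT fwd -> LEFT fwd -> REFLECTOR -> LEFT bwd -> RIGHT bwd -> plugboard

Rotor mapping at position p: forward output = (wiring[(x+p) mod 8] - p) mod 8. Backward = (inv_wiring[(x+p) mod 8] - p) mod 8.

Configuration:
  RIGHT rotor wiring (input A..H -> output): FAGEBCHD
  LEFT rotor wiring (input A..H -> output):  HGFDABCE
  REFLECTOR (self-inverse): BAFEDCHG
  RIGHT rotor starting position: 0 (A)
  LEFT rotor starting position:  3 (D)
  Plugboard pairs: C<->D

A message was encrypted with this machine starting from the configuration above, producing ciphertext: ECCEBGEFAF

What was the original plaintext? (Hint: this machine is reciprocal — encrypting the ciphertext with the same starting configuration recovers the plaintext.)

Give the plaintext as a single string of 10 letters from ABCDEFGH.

Answer: AAECECBGGE

Derivation:
Char 1 ('E'): step: R->1, L=3; E->plug->E->R->B->L->F->refl->C->L'->H->R'->A->plug->A
Char 2 ('C'): step: R->2, L=3; C->plug->D->R->A->L->A->refl->B->L'->E->R'->A->plug->A
Char 3 ('C'): step: R->3, L=3; C->plug->D->R->E->L->B->refl->A->L'->A->R'->E->plug->E
Char 4 ('E'): step: R->4, L=3; E->plug->E->R->B->L->F->refl->C->L'->H->R'->D->plug->C
Char 5 ('B'): step: R->5, L=3; B->plug->B->R->C->L->G->refl->H->L'->D->R'->E->plug->E
Char 6 ('G'): step: R->6, L=3; G->plug->G->R->D->L->H->refl->G->L'->C->R'->D->plug->C
Char 7 ('E'): step: R->7, L=3; E->plug->E->R->F->L->E->refl->D->L'->G->R'->B->plug->B
Char 8 ('F'): step: R->0, L->4 (L advanced); F->plug->F->R->C->L->G->refl->H->L'->H->R'->G->plug->G
Char 9 ('A'): step: R->1, L=4; A->plug->A->R->H->L->H->refl->G->L'->C->R'->G->plug->G
Char 10 ('F'): step: R->2, L=4; F->plug->F->R->B->L->F->refl->C->L'->F->R'->E->plug->E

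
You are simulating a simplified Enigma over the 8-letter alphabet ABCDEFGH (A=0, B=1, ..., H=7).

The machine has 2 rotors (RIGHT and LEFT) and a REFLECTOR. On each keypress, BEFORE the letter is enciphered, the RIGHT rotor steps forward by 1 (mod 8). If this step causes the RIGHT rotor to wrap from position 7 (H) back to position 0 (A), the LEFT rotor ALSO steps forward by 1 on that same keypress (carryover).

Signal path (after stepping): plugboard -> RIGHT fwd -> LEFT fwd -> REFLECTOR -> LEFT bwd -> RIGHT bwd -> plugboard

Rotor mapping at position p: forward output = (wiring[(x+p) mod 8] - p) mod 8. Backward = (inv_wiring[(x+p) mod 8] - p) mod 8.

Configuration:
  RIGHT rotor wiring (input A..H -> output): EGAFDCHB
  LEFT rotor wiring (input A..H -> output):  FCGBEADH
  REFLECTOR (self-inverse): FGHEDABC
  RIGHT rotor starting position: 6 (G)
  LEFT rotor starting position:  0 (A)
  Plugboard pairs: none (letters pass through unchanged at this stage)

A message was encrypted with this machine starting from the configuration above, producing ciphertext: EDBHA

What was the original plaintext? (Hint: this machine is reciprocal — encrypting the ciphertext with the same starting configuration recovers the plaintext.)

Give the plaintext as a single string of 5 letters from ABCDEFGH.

Answer: FAHEF

Derivation:
Char 1 ('E'): step: R->7, L=0; E->plug->E->R->G->L->D->refl->E->L'->E->R'->F->plug->F
Char 2 ('D'): step: R->0, L->1 (L advanced); D->plug->D->R->F->L->C->refl->H->L'->E->R'->A->plug->A
Char 3 ('B'): step: R->1, L=1; B->plug->B->R->H->L->E->refl->D->L'->D->R'->H->plug->H
Char 4 ('H'): step: R->2, L=1; H->plug->H->R->E->L->H->refl->C->L'->F->R'->E->plug->E
Char 5 ('A'): step: R->3, L=1; A->plug->A->R->C->L->A->refl->F->L'->B->R'->F->plug->F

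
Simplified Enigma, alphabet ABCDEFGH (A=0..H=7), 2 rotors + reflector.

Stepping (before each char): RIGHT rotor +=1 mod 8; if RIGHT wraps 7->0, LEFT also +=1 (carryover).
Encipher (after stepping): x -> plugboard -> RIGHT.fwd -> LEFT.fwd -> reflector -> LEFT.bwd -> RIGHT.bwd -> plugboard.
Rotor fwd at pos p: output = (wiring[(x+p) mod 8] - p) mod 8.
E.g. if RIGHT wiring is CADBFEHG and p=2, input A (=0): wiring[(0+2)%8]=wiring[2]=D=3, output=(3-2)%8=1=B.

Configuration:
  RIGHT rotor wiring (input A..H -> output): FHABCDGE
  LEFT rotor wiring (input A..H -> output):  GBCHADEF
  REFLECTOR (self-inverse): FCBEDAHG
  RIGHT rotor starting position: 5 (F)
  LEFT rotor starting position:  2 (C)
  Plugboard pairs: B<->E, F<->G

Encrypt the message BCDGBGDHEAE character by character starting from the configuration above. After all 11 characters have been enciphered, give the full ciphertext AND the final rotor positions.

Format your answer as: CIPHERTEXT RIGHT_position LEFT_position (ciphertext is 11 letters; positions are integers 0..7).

Char 1 ('B'): step: R->6, L=2; B->plug->E->R->C->L->G->refl->H->L'->H->R'->C->plug->C
Char 2 ('C'): step: R->7, L=2; C->plug->C->R->A->L->A->refl->F->L'->B->R'->D->plug->D
Char 3 ('D'): step: R->0, L->3 (L advanced); D->plug->D->R->B->L->F->refl->A->L'->C->R'->E->plug->B
Char 4 ('G'): step: R->1, L=3; G->plug->F->R->F->L->D->refl->E->L'->A->R'->C->plug->C
Char 5 ('B'): step: R->2, L=3; B->plug->E->R->E->L->C->refl->B->L'->D->R'->G->plug->F
Char 6 ('G'): step: R->3, L=3; G->plug->F->R->C->L->A->refl->F->L'->B->R'->E->plug->B
Char 7 ('D'): step: R->4, L=3; D->plug->D->R->A->L->E->refl->D->L'->F->R'->H->plug->H
Char 8 ('H'): step: R->5, L=3; H->plug->H->R->F->L->D->refl->E->L'->A->R'->D->plug->D
Char 9 ('E'): step: R->6, L=3; E->plug->B->R->G->L->G->refl->H->L'->H->R'->C->plug->C
Char 10 ('A'): step: R->7, L=3; A->plug->A->R->F->L->D->refl->E->L'->A->R'->C->plug->C
Char 11 ('E'): step: R->0, L->4 (L advanced); E->plug->B->R->H->L->D->refl->E->L'->A->R'->C->plug->C
Final: ciphertext=CDBCFBHDCCC, RIGHT=0, LEFT=4

Answer: CDBCFBHDCCC 0 4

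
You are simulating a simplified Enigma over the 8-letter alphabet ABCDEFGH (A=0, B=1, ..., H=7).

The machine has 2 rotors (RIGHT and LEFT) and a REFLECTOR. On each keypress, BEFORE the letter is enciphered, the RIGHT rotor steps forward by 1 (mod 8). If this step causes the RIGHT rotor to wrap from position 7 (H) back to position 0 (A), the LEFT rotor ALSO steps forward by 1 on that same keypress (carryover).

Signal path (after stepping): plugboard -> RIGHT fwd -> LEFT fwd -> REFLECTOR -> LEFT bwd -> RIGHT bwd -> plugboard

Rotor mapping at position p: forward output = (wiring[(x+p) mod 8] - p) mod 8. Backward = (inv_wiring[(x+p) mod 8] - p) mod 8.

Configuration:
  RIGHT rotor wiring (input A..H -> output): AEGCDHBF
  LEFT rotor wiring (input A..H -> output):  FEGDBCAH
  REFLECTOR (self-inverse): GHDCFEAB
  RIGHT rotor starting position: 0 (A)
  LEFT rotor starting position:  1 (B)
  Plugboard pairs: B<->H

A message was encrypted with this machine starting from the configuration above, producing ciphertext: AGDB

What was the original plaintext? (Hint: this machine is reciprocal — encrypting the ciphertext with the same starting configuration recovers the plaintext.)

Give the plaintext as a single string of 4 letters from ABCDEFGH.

Char 1 ('A'): step: R->1, L=1; A->plug->A->R->D->L->A->refl->G->L'->G->R'->E->plug->E
Char 2 ('G'): step: R->2, L=1; G->plug->G->R->G->L->G->refl->A->L'->D->R'->F->plug->F
Char 3 ('D'): step: R->3, L=1; D->plug->D->R->G->L->G->refl->A->L'->D->R'->H->plug->B
Char 4 ('B'): step: R->4, L=1; B->plug->H->R->G->L->G->refl->A->L'->D->R'->B->plug->H

Answer: EFBH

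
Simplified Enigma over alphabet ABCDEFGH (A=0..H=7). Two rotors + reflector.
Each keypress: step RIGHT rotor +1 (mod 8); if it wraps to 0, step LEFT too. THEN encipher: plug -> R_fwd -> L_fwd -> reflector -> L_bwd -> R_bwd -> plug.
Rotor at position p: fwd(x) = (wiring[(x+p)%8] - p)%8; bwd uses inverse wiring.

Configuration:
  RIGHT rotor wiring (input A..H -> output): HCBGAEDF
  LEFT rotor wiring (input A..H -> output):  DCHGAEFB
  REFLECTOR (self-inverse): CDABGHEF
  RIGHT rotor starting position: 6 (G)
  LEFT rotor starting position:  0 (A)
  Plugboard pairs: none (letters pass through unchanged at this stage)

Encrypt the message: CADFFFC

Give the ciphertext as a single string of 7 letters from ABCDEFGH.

Answer: GDHDDCF

Derivation:
Char 1 ('C'): step: R->7, L=0; C->plug->C->R->D->L->G->refl->E->L'->F->R'->G->plug->G
Char 2 ('A'): step: R->0, L->1 (L advanced); A->plug->A->R->H->L->C->refl->A->L'->G->R'->D->plug->D
Char 3 ('D'): step: R->1, L=1; D->plug->D->R->H->L->C->refl->A->L'->G->R'->H->plug->H
Char 4 ('F'): step: R->2, L=1; F->plug->F->R->D->L->H->refl->F->L'->C->R'->D->plug->D
Char 5 ('F'): step: R->3, L=1; F->plug->F->R->E->L->D->refl->B->L'->A->R'->D->plug->D
Char 6 ('F'): step: R->4, L=1; F->plug->F->R->G->L->A->refl->C->L'->H->R'->C->plug->C
Char 7 ('C'): step: R->5, L=1; C->plug->C->R->A->L->B->refl->D->L'->E->R'->F->plug->F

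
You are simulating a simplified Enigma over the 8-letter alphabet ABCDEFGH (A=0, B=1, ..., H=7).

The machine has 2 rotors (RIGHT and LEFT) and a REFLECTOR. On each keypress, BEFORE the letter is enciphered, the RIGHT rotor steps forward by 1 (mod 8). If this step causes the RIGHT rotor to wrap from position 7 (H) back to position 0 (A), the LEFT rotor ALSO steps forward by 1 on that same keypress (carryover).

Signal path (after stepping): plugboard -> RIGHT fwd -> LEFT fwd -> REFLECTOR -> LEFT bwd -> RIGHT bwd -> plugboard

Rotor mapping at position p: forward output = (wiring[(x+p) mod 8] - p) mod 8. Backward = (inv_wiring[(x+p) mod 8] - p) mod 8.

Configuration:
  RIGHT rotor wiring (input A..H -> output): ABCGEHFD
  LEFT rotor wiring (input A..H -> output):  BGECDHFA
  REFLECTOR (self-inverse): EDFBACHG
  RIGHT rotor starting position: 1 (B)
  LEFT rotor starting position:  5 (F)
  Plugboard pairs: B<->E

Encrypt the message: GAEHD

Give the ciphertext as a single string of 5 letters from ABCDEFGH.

Answer: AECFH

Derivation:
Char 1 ('G'): step: R->2, L=5; G->plug->G->R->G->L->F->refl->C->L'->A->R'->A->plug->A
Char 2 ('A'): step: R->3, L=5; A->plug->A->R->D->L->E->refl->A->L'->B->R'->B->plug->E
Char 3 ('E'): step: R->4, L=5; E->plug->B->R->D->L->E->refl->A->L'->B->R'->C->plug->C
Char 4 ('H'): step: R->5, L=5; H->plug->H->R->H->L->G->refl->H->L'->F->R'->F->plug->F
Char 5 ('D'): step: R->6, L=5; D->plug->D->R->D->L->E->refl->A->L'->B->R'->H->plug->H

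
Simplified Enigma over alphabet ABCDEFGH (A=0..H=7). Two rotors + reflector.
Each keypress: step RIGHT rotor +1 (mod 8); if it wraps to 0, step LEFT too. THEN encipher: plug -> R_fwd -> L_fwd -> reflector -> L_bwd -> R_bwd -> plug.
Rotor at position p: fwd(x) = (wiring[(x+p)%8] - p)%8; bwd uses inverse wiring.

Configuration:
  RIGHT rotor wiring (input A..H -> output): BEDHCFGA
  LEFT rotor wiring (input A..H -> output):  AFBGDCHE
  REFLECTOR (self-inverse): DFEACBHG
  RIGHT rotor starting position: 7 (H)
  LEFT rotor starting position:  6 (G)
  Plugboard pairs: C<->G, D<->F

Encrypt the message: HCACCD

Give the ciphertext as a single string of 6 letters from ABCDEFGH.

Char 1 ('H'): step: R->0, L->7 (L advanced); H->plug->H->R->A->L->F->refl->B->L'->B->R'->A->plug->A
Char 2 ('C'): step: R->1, L=7; C->plug->G->R->H->L->A->refl->D->L'->G->R'->C->plug->G
Char 3 ('A'): step: R->2, L=7; A->plug->A->R->B->L->B->refl->F->L'->A->R'->C->plug->G
Char 4 ('C'): step: R->3, L=7; C->plug->G->R->B->L->B->refl->F->L'->A->R'->H->plug->H
Char 5 ('C'): step: R->4, L=7; C->plug->G->R->H->L->A->refl->D->L'->G->R'->A->plug->A
Char 6 ('D'): step: R->5, L=7; D->plug->F->R->G->L->D->refl->A->L'->H->R'->E->plug->E

Answer: AGGHAE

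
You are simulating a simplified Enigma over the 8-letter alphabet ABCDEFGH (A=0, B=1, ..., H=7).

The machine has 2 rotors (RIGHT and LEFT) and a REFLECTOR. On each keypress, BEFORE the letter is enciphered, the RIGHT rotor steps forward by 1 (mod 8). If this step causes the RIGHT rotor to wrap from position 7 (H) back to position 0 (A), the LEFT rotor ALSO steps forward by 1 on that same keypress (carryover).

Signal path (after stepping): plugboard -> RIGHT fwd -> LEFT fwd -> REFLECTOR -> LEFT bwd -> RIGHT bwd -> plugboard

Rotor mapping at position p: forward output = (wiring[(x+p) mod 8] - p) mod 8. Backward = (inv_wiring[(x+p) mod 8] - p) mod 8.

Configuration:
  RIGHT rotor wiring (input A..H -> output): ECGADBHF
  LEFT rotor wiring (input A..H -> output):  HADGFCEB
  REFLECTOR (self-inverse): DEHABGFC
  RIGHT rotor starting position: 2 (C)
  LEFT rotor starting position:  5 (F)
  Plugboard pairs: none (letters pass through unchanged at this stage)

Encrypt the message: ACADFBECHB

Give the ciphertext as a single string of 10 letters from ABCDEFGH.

Char 1 ('A'): step: R->3, L=5; A->plug->A->R->F->L->G->refl->F->L'->A->R'->B->plug->B
Char 2 ('C'): step: R->4, L=5; C->plug->C->R->D->L->C->refl->H->L'->B->R'->D->plug->D
Char 3 ('A'): step: R->5, L=5; A->plug->A->R->E->L->D->refl->A->L'->H->R'->D->plug->D
Char 4 ('D'): step: R->6, L=5; D->plug->D->R->E->L->D->refl->A->L'->H->R'->B->plug->B
Char 5 ('F'): step: R->7, L=5; F->plug->F->R->E->L->D->refl->A->L'->H->R'->D->plug->D
Char 6 ('B'): step: R->0, L->6 (L advanced); B->plug->B->R->C->L->B->refl->E->L'->H->R'->G->plug->G
Char 7 ('E'): step: R->1, L=6; E->plug->E->R->A->L->G->refl->F->L'->E->R'->G->plug->G
Char 8 ('C'): step: R->2, L=6; C->plug->C->R->B->L->D->refl->A->L'->F->R'->E->plug->E
Char 9 ('H'): step: R->3, L=6; H->plug->H->R->D->L->C->refl->H->L'->G->R'->C->plug->C
Char 10 ('B'): step: R->4, L=6; B->plug->B->R->F->L->A->refl->D->L'->B->R'->D->plug->D

Answer: BDDBDGGECD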